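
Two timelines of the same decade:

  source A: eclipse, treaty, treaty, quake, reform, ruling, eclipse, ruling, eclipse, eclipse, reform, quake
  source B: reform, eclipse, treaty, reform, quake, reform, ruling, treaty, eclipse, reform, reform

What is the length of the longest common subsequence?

Taking eclipse [1,2]; then treaty [2,3]; then quake [4,5]; then reform [5,6]; then ruling [6,7]; then eclipse [7,9]; then reform [11,11] gives a common subsequence of length 7. The LCS DP gives dp[12][11] = 7, so this is optimal.

7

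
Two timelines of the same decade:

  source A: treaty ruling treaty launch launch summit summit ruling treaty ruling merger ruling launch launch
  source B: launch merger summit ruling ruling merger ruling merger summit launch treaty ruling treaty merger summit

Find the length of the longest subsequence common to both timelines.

Taking launch (source A #4, source B #1), summit (source A #7, source B #3), ruling (source A #8, source B #4), ruling (source A #10, source B #5), merger (source A #11, source B #6), ruling (source A #12, source B #7), launch (source A #13, source B #10) gives a common subsequence of length 7. dp[14][15] = 7 confirms this is the maximum.

7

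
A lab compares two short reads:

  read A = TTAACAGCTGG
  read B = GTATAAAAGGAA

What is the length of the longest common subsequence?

Let dp[i][j] be the LCS length of the first i bases of read A and the first j bases of read B. dp[i][j] = dp[i-1][j-1]+1 when the i-th and j-th bases match, else max(dp[i-1][j], dp[i][j-1]).
    ·  G  T  A  T  A  A  A  A  G  G  A  A
 ·  0  0  0  0  0  0  0  0  0  0  0  0  0
 T  0  0  1  1  1  1  1  1  1  1  1  1  1
 T  0  0  1  1  2  2  2  2  2  2  2  2  2
 A  0  0  1  2  2  3  3  3  3  3  3  3  3
 A  0  0  1  2  2  3  4  4  4  4  4  4  4
 C  0  0  1  2  2  3  4  4  4  4  4  4  4
 A  0  0  1  2  2  3  4  5  5  5  5  5  5
 G  0  1  1  2  2  3  4  5  5  6  6  6  6
 C  0  1  1  2  2  3  4  5  5  6  6  6  6
 T  0  1  2  2  3  3  4  5  5  6  6  6  6
 G  0  1  2  2  3  3  4  5  5  6  7  7  7
 G  0  1  2  2  3  3  4  5  5  6  7  7  7
dp[11][12] = 7. One LCS (by backtracking along matches): TTAAAGG.

7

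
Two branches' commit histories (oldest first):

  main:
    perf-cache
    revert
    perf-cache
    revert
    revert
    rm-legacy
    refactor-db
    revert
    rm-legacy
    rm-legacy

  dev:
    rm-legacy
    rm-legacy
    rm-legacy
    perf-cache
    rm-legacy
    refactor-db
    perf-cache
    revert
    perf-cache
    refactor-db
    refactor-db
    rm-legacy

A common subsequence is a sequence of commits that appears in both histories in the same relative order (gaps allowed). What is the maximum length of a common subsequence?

5

Taking perf-cache at main[1]=dev[7]; then revert at main[2]=dev[8]; then perf-cache at main[3]=dev[9]; then refactor-db at main[7]=dev[11]; then rm-legacy at main[10]=dev[12] gives a common subsequence of length 5. The LCS DP gives dp[10][12] = 5, so this is optimal.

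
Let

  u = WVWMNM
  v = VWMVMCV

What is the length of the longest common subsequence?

4

Let dp[i][j] be the LCS length of the first i characters of u and the first j characters of v. dp[i][j] = dp[i-1][j-1]+1 when the i-th and j-th characters match, else max(dp[i-1][j], dp[i][j-1]).
    ·  V  W  M  V  M  C  V
 ·  0  0  0  0  0  0  0  0
 W  0  0  1  1  1  1  1  1
 V  0  1  1  1  2  2  2  2
 W  0  1  2  2  2  2  2  2
 M  0  1  2  3  3  3  3  3
 N  0  1  2  3  3  3  3  3
 M  0  1  2  3  3  4  4  4
dp[6][7] = 4. One LCS (by backtracking along matches): VWMM.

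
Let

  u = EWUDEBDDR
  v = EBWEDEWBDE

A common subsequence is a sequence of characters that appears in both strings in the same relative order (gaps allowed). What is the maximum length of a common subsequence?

Match E (u #1, v #1) → W (u #2, v #3) → D (u #4, v #5) → E (u #5, v #6) → B (u #6, v #8) → D (u #7, v #9) — 6 characters in the same relative order in both. dp[9][10] = 6 confirms this is the maximum.

6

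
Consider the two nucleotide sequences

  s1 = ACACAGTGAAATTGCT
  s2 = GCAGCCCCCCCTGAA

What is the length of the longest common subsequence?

Taking A (s1 #1, s2 #3), then C (s1 #2, s2 #10), then C (s1 #4, s2 #11), then T (s1 #7, s2 #12), then G (s1 #8, s2 #13), then A (s1 #10, s2 #14), then A (s1 #11, s2 #15) gives a common subsequence of length 7. Since dp[16][15] = 7, nothing longer is possible.

7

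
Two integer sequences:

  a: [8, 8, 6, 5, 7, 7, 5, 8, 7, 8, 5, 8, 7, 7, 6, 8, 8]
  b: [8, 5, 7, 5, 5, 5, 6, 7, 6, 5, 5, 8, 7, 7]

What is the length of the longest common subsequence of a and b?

9

Match 8 [2,1], 5 [4,2], 7 [5,3], 7 [6,8], 5 [7,10], 5 [11,11], 8 [12,12], 7 [13,13], 7 [14,14] — 9 values in the same relative order in both, and the DP table's final entry dp[17][14] is also 9, so no common subsequence is longer.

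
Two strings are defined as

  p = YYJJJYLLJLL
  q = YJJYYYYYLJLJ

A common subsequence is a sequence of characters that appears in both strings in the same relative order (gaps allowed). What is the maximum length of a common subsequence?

Match Y at p[2]=q[1]; then J at p[3]=q[2]; then J at p[4]=q[3]; then Y at p[6]=q[8]; then L at p[7]=q[9]; then L at p[8]=q[11]; then J at p[9]=q[12] — 7 characters in the same relative order in both. dp[11][12] = 7 confirms this is the maximum.

7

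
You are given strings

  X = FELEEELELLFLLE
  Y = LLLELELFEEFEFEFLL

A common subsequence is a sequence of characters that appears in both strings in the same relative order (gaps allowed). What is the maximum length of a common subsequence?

Pick E (X #2, Y #6); then L (X #3, Y #7); then E (X #4, Y #9); then E (X #5, Y #10); then E (X #6, Y #12); then E (X #8, Y #14); then F (X #11, Y #15); then L (X #12, Y #16); then L (X #13, Y #17); all 9 characters appear in both, in order. The LCS DP gives dp[14][17] = 9, so this is optimal.

9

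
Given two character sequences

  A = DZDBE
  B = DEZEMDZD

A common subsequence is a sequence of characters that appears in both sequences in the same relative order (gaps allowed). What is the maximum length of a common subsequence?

Match D (A #1, B #6); then Z (A #2, B #7); then D (A #3, B #8) — 3 characters in the same relative order in both. Since dp[5][8] = 3, nothing longer is possible.

3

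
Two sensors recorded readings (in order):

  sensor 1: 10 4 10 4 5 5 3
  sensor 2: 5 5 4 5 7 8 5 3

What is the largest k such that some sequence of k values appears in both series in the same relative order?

4

Let dp[i][j] be the LCS length of the first i values of sensor 1 and the first j values of sensor 2. dp[i][j] = dp[i-1][j-1]+1 when the i-th and j-th values match, else max(dp[i-1][j], dp[i][j-1]).
    ·  5  5  4  5  7  8  5  3
 ·  0  0  0  0  0  0  0  0  0
10  0  0  0  0  0  0  0  0  0
 4  0  0  0  1  1  1  1  1  1
10  0  0  0  1  1  1  1  1  1
 4  0  0  0  1  1  1  1  1  1
 5  0  1  1  1  2  2  2  2  2
 5  0  1  2  2  2  2  2  3  3
 3  0  1  2  2  2  2  2  3  4
dp[7][8] = 4. One LCS (by backtracking along matches): 4, 5, 5, 3.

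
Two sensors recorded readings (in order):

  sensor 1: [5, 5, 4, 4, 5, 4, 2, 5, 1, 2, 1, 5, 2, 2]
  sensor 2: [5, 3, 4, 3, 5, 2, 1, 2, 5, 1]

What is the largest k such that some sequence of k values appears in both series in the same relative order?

7

Pick 5 [1,1], 4 [3,3], 5 [5,5], 2 [7,6], 1 [9,7], 2 [10,8], 1 [11,10]; all 7 values appear in both, in order, and the DP table's final entry dp[14][10] is also 7, so no common subsequence is longer.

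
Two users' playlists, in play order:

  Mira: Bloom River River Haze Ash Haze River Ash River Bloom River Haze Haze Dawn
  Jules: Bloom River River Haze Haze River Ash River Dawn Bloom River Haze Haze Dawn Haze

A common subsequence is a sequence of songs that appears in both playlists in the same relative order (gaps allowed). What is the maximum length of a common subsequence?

One common subsequence of length 13: Bloom at Mira[1]=Jules[1] → River at Mira[2]=Jules[2] → River at Mira[3]=Jules[3] → Haze at Mira[4]=Jules[4] → Haze at Mira[6]=Jules[5] → River at Mira[7]=Jules[6] → Ash at Mira[8]=Jules[7] → River at Mira[9]=Jules[8] → Bloom at Mira[10]=Jules[10] → River at Mira[11]=Jules[11] → Haze at Mira[12]=Jules[12] → Haze at Mira[13]=Jules[13] → Dawn at Mira[14]=Jules[14]. The LCS DP gives dp[14][15] = 13, so this is optimal.

13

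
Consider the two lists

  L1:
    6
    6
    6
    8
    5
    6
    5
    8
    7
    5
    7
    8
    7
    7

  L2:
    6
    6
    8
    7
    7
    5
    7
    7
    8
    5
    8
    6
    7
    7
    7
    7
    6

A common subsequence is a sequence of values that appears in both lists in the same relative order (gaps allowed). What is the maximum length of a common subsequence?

10

One common subsequence of length 10: 6 at L1[2]=L2[1]; then 6 at L1[3]=L2[2]; then 8 at L1[4]=L2[3]; then 5 at L1[5]=L2[6]; then 5 at L1[7]=L2[10]; then 8 at L1[8]=L2[11]; then 7 at L1[9]=L2[13]; then 7 at L1[11]=L2[14]; then 7 at L1[13]=L2[15]; then 7 at L1[14]=L2[16]. The LCS DP gives dp[14][17] = 10, so this is optimal.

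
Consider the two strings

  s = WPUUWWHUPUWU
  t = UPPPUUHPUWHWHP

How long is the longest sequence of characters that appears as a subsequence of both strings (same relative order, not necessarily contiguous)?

7

One common subsequence of length 7: P (s #2, t #4); then U (s #3, t #6); then U (s #4, t #9); then W (s #5, t #10); then W (s #6, t #12); then H (s #7, t #13); then P (s #9, t #14), and the DP table's final entry dp[12][14] is also 7, so no common subsequence is longer.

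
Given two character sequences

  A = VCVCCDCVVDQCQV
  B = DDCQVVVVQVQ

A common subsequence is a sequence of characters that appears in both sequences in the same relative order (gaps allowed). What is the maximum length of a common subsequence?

6

Taking V at A[1]=B[5]; then V at A[3]=B[6]; then V at A[8]=B[7]; then V at A[9]=B[8]; then Q at A[11]=B[9]; then Q at A[13]=B[11] gives a common subsequence of length 6. Since dp[14][11] = 6, nothing longer is possible.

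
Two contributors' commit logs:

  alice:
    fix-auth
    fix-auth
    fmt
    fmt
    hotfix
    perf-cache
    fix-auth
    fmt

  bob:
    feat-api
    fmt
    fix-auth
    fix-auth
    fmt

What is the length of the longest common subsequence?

3

Taking fix-auth at alice[2]=bob[3] → fix-auth at alice[7]=bob[4] → fmt at alice[8]=bob[5] gives a common subsequence of length 3. The LCS DP gives dp[8][5] = 3, so this is optimal.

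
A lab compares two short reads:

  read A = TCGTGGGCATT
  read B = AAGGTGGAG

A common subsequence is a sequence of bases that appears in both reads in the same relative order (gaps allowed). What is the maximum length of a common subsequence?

5

Let dp[i][j] be the LCS length of the first i bases of read A and the first j bases of read B. dp[i][j] = dp[i-1][j-1]+1 when the i-th and j-th bases match, else max(dp[i-1][j], dp[i][j-1]).
    ·  A  A  G  G  T  G  G  A  G
 ·  0  0  0  0  0  0  0  0  0  0
 T  0  0  0  0  0  1  1  1  1  1
 C  0  0  0  0  0  1  1  1  1  1
 G  0  0  0  1  1  1  2  2  2  2
 T  0  0  0  1  1  2  2  2  2  2
 G  0  0  0  1  2  2  3  3  3  3
 G  0  0  0  1  2  2  3  4  4  4
 G  0  0  0  1  2  2  3  4  4  5
 C  0  0  0  1  2  2  3  4  4  5
 A  0  1  1  1  2  2  3  4  5  5
 T  0  1  1  1  2  3  3  4  5  5
 T  0  1  1  1  2  3  3  4  5  5
dp[11][9] = 5. One LCS (by backtracking along matches): GTGGG.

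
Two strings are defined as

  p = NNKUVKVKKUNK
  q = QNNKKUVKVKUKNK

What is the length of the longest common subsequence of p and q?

11

Match N (p #1, q #2); then N (p #2, q #3); then K (p #3, q #5); then U (p #4, q #6); then V (p #5, q #7); then K (p #6, q #8); then V (p #7, q #9); then K (p #8, q #10); then K (p #9, q #12); then N (p #11, q #13); then K (p #12, q #14) — 11 characters in the same relative order in both, and the DP table's final entry dp[12][14] is also 11, so no common subsequence is longer.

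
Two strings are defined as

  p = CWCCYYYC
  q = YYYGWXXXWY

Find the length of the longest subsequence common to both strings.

Let dp[i][j] be the LCS length of the first i characters of p and the first j characters of q. dp[i][j] = dp[i-1][j-1]+1 when the i-th and j-th characters match, else max(dp[i-1][j], dp[i][j-1]).
    ·  Y  Y  Y  G  W  X  X  X  W  Y
 ·  0  0  0  0  0  0  0  0  0  0  0
 C  0  0  0  0  0  0  0  0  0  0  0
 W  0  0  0  0  0  1  1  1  1  1  1
 C  0  0  0  0  0  1  1  1  1  1  1
 C  0  0  0  0  0  1  1  1  1  1  1
 Y  0  1  1  1  1  1  1  1  1  1  2
 Y  0  1  2  2  2  2  2  2  2  2  2
 Y  0  1  2  3  3  3  3  3  3  3  3
 C  0  1  2  3  3  3  3  3  3  3  3
dp[8][10] = 3. One LCS (by backtracking along matches): YYY.

3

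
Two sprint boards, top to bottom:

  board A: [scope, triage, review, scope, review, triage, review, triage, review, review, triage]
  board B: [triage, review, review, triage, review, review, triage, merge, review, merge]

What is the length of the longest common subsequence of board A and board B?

7

Taking triage [2,1]; then review [3,2]; then review [5,3]; then triage [6,4]; then review [7,6]; then triage [8,7]; then review [9,9] gives a common subsequence of length 7. dp[11][10] = 7 confirms this is the maximum.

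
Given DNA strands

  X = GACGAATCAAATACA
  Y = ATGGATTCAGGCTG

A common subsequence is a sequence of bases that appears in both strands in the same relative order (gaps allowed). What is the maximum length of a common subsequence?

7

Pick G (X #1, Y #3), G (X #4, Y #4), A (X #5, Y #5), T (X #7, Y #7), C (X #8, Y #8), A (X #9, Y #9), T (X #12, Y #13); all 7 bases appear in both, in order. Since dp[15][14] = 7, nothing longer is possible.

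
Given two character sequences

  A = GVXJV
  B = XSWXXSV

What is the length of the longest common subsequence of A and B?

One common subsequence of length 2: X at A[3]=B[5]; then V at A[5]=B[7], and the DP table's final entry dp[5][7] is also 2, so no common subsequence is longer.

2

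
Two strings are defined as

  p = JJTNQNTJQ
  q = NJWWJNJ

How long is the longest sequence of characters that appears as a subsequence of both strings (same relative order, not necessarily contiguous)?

Match J [1,2], then J [2,5], then N [6,6], then J [8,7] — 4 characters in the same relative order in both, and the DP table's final entry dp[9][7] is also 4, so no common subsequence is longer.

4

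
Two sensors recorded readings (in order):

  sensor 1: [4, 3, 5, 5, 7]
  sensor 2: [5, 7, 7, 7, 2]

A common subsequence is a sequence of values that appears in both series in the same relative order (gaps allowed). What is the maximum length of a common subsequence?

2

One common subsequence of length 2: 5 (sensor 1 #3, sensor 2 #1), 7 (sensor 1 #5, sensor 2 #4), and the DP table's final entry dp[5][5] is also 2, so no common subsequence is longer.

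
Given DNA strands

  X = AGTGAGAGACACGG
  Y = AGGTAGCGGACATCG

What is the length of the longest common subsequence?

11

Pick A at X[1]=Y[1] → G at X[2]=Y[3] → T at X[3]=Y[4] → G at X[4]=Y[6] → G at X[6]=Y[8] → G at X[8]=Y[9] → A at X[9]=Y[10] → C at X[10]=Y[11] → A at X[11]=Y[12] → C at X[12]=Y[14] → G at X[14]=Y[15]; all 11 bases appear in both, in order. dp[14][15] = 11 confirms this is the maximum.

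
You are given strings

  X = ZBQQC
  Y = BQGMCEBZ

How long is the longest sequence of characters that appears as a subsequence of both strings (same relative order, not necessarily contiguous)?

3

Let dp[i][j] be the LCS length of the first i characters of X and the first j characters of Y. dp[i][j] = dp[i-1][j-1]+1 when the i-th and j-th characters match, else max(dp[i-1][j], dp[i][j-1]).
    ·  B  Q  G  M  C  E  B  Z
 ·  0  0  0  0  0  0  0  0  0
 Z  0  0  0  0  0  0  0  0  1
 B  0  1  1  1  1  1  1  1  1
 Q  0  1  2  2  2  2  2  2  2
 Q  0  1  2  2  2  2  2  2  2
 C  0  1  2  2  2  3  3  3  3
dp[5][8] = 3. One LCS (by backtracking along matches): BQC.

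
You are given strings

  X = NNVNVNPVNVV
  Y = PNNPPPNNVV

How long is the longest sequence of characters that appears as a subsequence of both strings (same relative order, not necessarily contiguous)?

6

Let dp[i][j] be the LCS length of the first i characters of X and the first j characters of Y. dp[i][j] = dp[i-1][j-1]+1 when the i-th and j-th characters match, else max(dp[i-1][j], dp[i][j-1]).
    ·  P  N  N  P  P  P  N  N  V  V
 ·  0  0  0  0  0  0  0  0  0  0  0
 N  0  0  1  1  1  1  1  1  1  1  1
 N  0  0  1  2  2  2  2  2  2  2  2
 V  0  0  1  2  2  2  2  2  2  3  3
 N  0  0  1  2  2  2  2  3  3  3  3
 V  0  0  1  2  2  2  2  3  3  4  4
 N  0  0  1  2  2  2  2  3  4  4  4
 P  0  1  1  2  3  3  3  3  4  4  4
 V  0  1  1  2  3  3  3  3  4  5  5
 N  0  1  2  2  3  3  3  4  4  5  5
 V  0  1  2  2  3  3  3  4  4  5  6
 V  0  1  2  2  3  3  3  4  4  5  6
dp[11][10] = 6. One LCS (by backtracking along matches): NNNNVV.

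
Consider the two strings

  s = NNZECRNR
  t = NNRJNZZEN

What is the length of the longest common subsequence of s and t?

Pick N at s[1]=t[2]; then N at s[2]=t[5]; then Z at s[3]=t[7]; then E at s[4]=t[8]; then N at s[7]=t[9]; all 5 characters appear in both, in order. dp[8][9] = 5 confirms this is the maximum.

5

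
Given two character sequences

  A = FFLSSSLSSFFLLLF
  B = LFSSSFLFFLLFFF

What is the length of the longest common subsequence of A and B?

One common subsequence of length 10: F (A #2, B #2) → S (A #4, B #3) → S (A #5, B #4) → S (A #6, B #5) → L (A #7, B #7) → F (A #10, B #8) → F (A #11, B #9) → L (A #12, B #10) → L (A #13, B #11) → F (A #15, B #14), and the DP table's final entry dp[15][14] is also 10, so no common subsequence is longer.

10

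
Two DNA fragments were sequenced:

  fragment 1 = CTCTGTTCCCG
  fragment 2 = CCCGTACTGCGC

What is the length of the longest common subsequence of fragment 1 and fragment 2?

Pick C (fragment 1 #1, fragment 2 #3), T (fragment 1 #2, fragment 2 #5), C (fragment 1 #3, fragment 2 #7), T (fragment 1 #4, fragment 2 #8), G (fragment 1 #5, fragment 2 #9), C (fragment 1 #8, fragment 2 #10), C (fragment 1 #10, fragment 2 #12); all 7 bases appear in both, in order. dp[11][12] = 7 confirms this is the maximum.

7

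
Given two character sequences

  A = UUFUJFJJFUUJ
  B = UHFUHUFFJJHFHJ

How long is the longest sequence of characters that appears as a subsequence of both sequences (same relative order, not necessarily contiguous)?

8

Pick U (A #1, B #4), then U (A #2, B #6), then F (A #3, B #7), then F (A #6, B #8), then J (A #7, B #9), then J (A #8, B #10), then F (A #9, B #12), then J (A #12, B #14); all 8 characters appear in both, in order. The LCS DP gives dp[12][14] = 8, so this is optimal.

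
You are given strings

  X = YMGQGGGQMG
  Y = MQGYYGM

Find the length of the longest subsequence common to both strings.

Let dp[i][j] be the LCS length of the first i characters of X and the first j characters of Y. dp[i][j] = dp[i-1][j-1]+1 when the i-th and j-th characters match, else max(dp[i-1][j], dp[i][j-1]).
    ·  M  Q  G  Y  Y  G  M
 ·  0  0  0  0  0  0  0  0
 Y  0  0  0  0  1  1  1  1
 M  0  1  1  1  1  1  1  2
 G  0  1  1  2  2  2  2  2
 Q  0  1  2  2  2  2  2  2
 G  0  1  2  3  3  3  3  3
 G  0  1  2  3  3  3  4  4
 G  0  1  2  3  3  3  4  4
 Q  0  1  2  3  3  3  4  4
 M  0  1  2  3  3  3  4  5
 G  0  1  2  3  3  3  4  5
dp[10][7] = 5. One LCS (by backtracking along matches): MQGGM.

5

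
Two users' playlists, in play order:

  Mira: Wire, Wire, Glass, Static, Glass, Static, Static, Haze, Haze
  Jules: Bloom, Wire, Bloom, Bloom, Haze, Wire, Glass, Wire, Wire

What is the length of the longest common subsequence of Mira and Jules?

Pick Wire (Mira #1, Jules #2), then Wire (Mira #2, Jules #6), then Glass (Mira #3, Jules #7); all 3 songs appear in both, in order. The LCS DP gives dp[9][9] = 3, so this is optimal.

3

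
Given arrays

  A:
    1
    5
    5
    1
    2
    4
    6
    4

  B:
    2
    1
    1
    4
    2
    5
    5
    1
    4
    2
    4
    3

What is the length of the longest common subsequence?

6

One common subsequence of length 6: 1 at A[1]=B[3], then 5 at A[2]=B[6], then 5 at A[3]=B[7], then 1 at A[4]=B[8], then 2 at A[5]=B[10], then 4 at A[6]=B[11]. Since dp[8][12] = 6, nothing longer is possible.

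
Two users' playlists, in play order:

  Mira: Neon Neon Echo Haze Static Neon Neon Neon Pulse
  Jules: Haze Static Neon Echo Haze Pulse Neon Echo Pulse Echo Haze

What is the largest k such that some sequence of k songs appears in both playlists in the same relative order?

5

Taking Neon [2,3], Echo [3,4], Haze [4,5], Neon [6,7], Pulse [9,9] gives a common subsequence of length 5, and the DP table's final entry dp[9][11] is also 5, so no common subsequence is longer.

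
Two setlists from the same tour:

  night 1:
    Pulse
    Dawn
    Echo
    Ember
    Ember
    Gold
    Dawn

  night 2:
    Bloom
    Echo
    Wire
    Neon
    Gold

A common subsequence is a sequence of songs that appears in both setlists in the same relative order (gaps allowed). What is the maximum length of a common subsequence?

2

Taking Echo [3,2], Gold [6,5] gives a common subsequence of length 2. The LCS DP gives dp[7][5] = 2, so this is optimal.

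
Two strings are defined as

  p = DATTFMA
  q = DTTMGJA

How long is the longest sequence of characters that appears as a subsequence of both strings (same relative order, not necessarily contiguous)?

5

Let dp[i][j] be the LCS length of the first i characters of p and the first j characters of q. dp[i][j] = dp[i-1][j-1]+1 when the i-th and j-th characters match, else max(dp[i-1][j], dp[i][j-1]).
    ·  D  T  T  M  G  J  A
 ·  0  0  0  0  0  0  0  0
 D  0  1  1  1  1  1  1  1
 A  0  1  1  1  1  1  1  2
 T  0  1  2  2  2  2  2  2
 T  0  1  2  3  3  3  3  3
 F  0  1  2  3  3  3  3  3
 M  0  1  2  3  4  4  4  4
 A  0  1  2  3  4  4  4  5
dp[7][7] = 5. One LCS (by backtracking along matches): DTTMA.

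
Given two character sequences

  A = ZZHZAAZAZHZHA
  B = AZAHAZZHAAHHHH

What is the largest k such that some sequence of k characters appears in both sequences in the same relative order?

7

Match Z (A #1, B #6), Z (A #2, B #7), H (A #3, B #8), A (A #5, B #9), A (A #6, B #10), H (A #10, B #13), H (A #12, B #14) — 7 characters in the same relative order in both. Since dp[13][14] = 7, nothing longer is possible.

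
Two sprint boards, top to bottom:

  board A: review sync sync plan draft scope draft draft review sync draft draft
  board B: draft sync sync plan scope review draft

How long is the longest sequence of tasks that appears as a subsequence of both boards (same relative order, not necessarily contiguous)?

6

Pick sync [2,2], then sync [3,3], then plan [4,4], then scope [6,5], then review [9,6], then draft [12,7]; all 6 tasks appear in both, in order. The LCS DP gives dp[12][7] = 6, so this is optimal.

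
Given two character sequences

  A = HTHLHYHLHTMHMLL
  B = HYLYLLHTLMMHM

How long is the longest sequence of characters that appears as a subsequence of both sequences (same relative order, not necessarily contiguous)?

Match H at A[1]=B[1]; then L at A[4]=B[3]; then Y at A[6]=B[4]; then L at A[8]=B[6]; then H at A[9]=B[7]; then T at A[10]=B[8]; then M at A[11]=B[11]; then H at A[12]=B[12]; then M at A[13]=B[13] — 9 characters in the same relative order in both. The LCS DP gives dp[15][13] = 9, so this is optimal.

9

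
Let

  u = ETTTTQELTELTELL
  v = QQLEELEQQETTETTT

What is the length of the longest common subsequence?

6

One common subsequence of length 6: E (u #1, v #10); then T (u #2, v #11); then T (u #3, v #12); then T (u #5, v #14); then T (u #9, v #15); then T (u #12, v #16). The LCS DP gives dp[15][16] = 6, so this is optimal.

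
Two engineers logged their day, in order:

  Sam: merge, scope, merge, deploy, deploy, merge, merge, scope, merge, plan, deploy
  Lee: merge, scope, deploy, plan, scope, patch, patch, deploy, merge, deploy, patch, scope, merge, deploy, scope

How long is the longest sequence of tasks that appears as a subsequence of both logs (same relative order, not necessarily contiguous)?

Match merge [1,1], scope [2,2], deploy [4,3], deploy [5,8], merge [6,9], scope [8,12], merge [9,13], deploy [11,14] — 8 tasks in the same relative order in both. The LCS DP gives dp[11][15] = 8, so this is optimal.

8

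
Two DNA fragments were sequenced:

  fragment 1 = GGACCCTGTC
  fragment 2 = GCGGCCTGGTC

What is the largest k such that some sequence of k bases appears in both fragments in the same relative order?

Match G [1,3], then G [2,4], then C [5,5], then C [6,6], then T [7,7], then G [8,9], then T [9,10], then C [10,11] — 8 bases in the same relative order in both, and the DP table's final entry dp[10][11] is also 8, so no common subsequence is longer.

8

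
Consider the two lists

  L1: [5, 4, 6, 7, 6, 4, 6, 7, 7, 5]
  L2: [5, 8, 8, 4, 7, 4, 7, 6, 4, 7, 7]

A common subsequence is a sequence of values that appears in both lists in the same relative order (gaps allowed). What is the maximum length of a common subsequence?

One common subsequence of length 7: 5 [1,1] → 4 [2,6] → 7 [4,7] → 6 [5,8] → 4 [6,9] → 7 [8,10] → 7 [9,11]. Since dp[10][11] = 7, nothing longer is possible.

7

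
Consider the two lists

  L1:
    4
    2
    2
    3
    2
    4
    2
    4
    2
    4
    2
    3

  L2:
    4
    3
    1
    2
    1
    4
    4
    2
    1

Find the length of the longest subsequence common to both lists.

Taking 4 [1,1] → 3 [4,2] → 2 [5,4] → 4 [6,6] → 4 [8,7] → 2 [9,8] gives a common subsequence of length 6. Since dp[12][9] = 6, nothing longer is possible.

6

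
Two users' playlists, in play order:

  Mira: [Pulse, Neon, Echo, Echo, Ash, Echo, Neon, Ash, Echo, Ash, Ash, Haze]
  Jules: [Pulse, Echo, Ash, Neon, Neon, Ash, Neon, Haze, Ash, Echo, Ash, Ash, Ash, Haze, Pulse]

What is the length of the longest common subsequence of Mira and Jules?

9

One common subsequence of length 9: Pulse [1,1], then Neon [2,5], then Ash [5,6], then Neon [7,7], then Ash [8,9], then Echo [9,10], then Ash [10,12], then Ash [11,13], then Haze [12,14]. Since dp[12][15] = 9, nothing longer is possible.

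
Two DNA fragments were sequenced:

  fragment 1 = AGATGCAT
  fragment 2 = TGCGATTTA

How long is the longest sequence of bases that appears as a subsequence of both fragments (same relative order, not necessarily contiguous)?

Match T at fragment 1[4]=fragment 2[1], G at fragment 1[5]=fragment 2[2], C at fragment 1[6]=fragment 2[3], A at fragment 1[7]=fragment 2[5], T at fragment 1[8]=fragment 2[8] — 5 bases in the same relative order in both. The LCS DP gives dp[8][9] = 5, so this is optimal.

5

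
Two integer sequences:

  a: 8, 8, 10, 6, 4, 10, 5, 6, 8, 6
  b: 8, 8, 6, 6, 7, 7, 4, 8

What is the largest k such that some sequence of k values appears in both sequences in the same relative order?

5

Let dp[i][j] be the LCS length of the first i values of a and the first j values of b. dp[i][j] = dp[i-1][j-1]+1 when the i-th and j-th values match, else max(dp[i-1][j], dp[i][j-1]).
    ·  8  8  6  6  7  7  4  8
 ·  0  0  0  0  0  0  0  0  0
 8  0  1  1  1  1  1  1  1  1
 8  0  1  2  2  2  2  2  2  2
10  0  1  2  2  2  2  2  2  2
 6  0  1  2  3  3  3  3  3  3
 4  0  1  2  3  3  3  3  4  4
10  0  1  2  3  3  3  3  4  4
 5  0  1  2  3  3  3  3  4  4
 6  0  1  2  3  4  4  4  4  4
 8  0  1  2  3  4  4  4  4  5
 6  0  1  2  3  4  4  4  4  5
dp[10][8] = 5. One LCS (by backtracking along matches): 8, 8, 6, 4, 8.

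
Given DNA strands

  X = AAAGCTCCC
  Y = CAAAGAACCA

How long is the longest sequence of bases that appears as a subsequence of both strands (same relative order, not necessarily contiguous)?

6

Pick A [1,2]; then A [2,3]; then A [3,4]; then G [4,5]; then C [5,8]; then C [7,9]; all 6 bases appear in both, in order. The LCS DP gives dp[9][10] = 6, so this is optimal.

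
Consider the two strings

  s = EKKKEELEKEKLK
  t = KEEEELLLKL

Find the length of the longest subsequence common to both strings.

7

Let dp[i][j] be the LCS length of the first i characters of s and the first j characters of t. dp[i][j] = dp[i-1][j-1]+1 when the i-th and j-th characters match, else max(dp[i-1][j], dp[i][j-1]).
    ·  K  E  E  E  E  L  L  L  K  L
 ·  0  0  0  0  0  0  0  0  0  0  0
 E  0  0  1  1  1  1  1  1  1  1  1
 K  0  1  1  1  1  1  1  1  1  2  2
 K  0  1  1  1  1  1  1  1  1  2  2
 K  0  1  1  1  1  1  1  1  1  2  2
 E  0  1  2  2  2  2  2  2  2  2  2
 E  0  1  2  3  3  3  3  3  3  3  3
 L  0  1  2  3  3  3  4  4  4  4  4
 E  0  1  2  3  4  4  4  4  4  4  4
 K  0  1  2  3  4  4  4  4  4  5  5
 E  0  1  2  3  4  5  5  5  5  5  5
 K  0  1  2  3  4  5  5  5  5  6  6
 L  0  1  2  3  4  5  6  6  6  6  7
 K  0  1  2  3  4  5  6  6  6  7  7
dp[13][10] = 7. One LCS (by backtracking along matches): KEEEEKL.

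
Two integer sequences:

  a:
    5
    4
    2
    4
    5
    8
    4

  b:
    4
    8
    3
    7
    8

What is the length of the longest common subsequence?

Let dp[i][j] be the LCS length of the first i values of a and the first j values of b. dp[i][j] = dp[i-1][j-1]+1 when the i-th and j-th values match, else max(dp[i-1][j], dp[i][j-1]).
    ·  4  8  3  7  8
 ·  0  0  0  0  0  0
 5  0  0  0  0  0  0
 4  0  1  1  1  1  1
 2  0  1  1  1  1  1
 4  0  1  1  1  1  1
 5  0  1  1  1  1  1
 8  0  1  2  2  2  2
 4  0  1  2  2  2  2
dp[7][5] = 2. One LCS (by backtracking along matches): 4, 8.

2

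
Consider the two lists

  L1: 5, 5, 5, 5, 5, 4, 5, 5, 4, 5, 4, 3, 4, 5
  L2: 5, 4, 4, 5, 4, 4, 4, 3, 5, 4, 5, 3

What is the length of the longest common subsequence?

One common subsequence of length 8: 5 (L1 #1, L2 #1); then 5 (L1 #5, L2 #4); then 4 (L1 #6, L2 #5); then 4 (L1 #9, L2 #6); then 4 (L1 #11, L2 #7); then 3 (L1 #12, L2 #8); then 4 (L1 #13, L2 #10); then 5 (L1 #14, L2 #11), and the DP table's final entry dp[14][12] is also 8, so no common subsequence is longer.

8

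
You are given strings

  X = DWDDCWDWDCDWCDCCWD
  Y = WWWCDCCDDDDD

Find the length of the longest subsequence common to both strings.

Match W (X #2, Y #3), D (X #3, Y #5), C (X #5, Y #7), D (X #7, Y #8), D (X #9, Y #9), D (X #11, Y #10), D (X #14, Y #11), D (X #18, Y #12) — 8 characters in the same relative order in both, and the DP table's final entry dp[18][12] is also 8, so no common subsequence is longer.

8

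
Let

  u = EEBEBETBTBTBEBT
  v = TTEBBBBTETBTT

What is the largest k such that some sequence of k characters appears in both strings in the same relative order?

9

One common subsequence of length 9: E at u[2]=v[3]; then B at u[3]=v[4]; then B at u[5]=v[5]; then B at u[8]=v[6]; then B at u[10]=v[7]; then T at u[11]=v[8]; then E at u[13]=v[9]; then B at u[14]=v[11]; then T at u[15]=v[13], and the DP table's final entry dp[15][13] is also 9, so no common subsequence is longer.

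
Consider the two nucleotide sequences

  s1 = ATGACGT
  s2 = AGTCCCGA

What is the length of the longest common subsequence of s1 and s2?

Match A [1,1], then T [2,3], then G [3,7], then A [4,8] — 4 bases in the same relative order in both. dp[7][8] = 4 confirms this is the maximum.

4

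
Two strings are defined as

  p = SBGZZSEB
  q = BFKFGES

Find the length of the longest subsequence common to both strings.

Taking B (p #2, q #1), G (p #3, q #5), S (p #6, q #7) gives a common subsequence of length 3, and the DP table's final entry dp[8][7] is also 3, so no common subsequence is longer.

3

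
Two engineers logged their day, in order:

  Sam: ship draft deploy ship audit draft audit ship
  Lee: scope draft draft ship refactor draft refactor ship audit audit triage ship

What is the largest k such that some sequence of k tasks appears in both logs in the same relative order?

Pick ship [1,4] → draft [2,6] → ship [4,8] → audit [5,9] → audit [7,10] → ship [8,12]; all 6 tasks appear in both, in order. dp[8][12] = 6 confirms this is the maximum.

6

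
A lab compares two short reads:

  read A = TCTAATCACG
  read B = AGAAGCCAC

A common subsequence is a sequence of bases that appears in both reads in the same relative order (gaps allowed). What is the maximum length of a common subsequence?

One common subsequence of length 5: A [4,3], A [5,4], C [7,7], A [8,8], C [9,9], and the DP table's final entry dp[10][9] is also 5, so no common subsequence is longer.

5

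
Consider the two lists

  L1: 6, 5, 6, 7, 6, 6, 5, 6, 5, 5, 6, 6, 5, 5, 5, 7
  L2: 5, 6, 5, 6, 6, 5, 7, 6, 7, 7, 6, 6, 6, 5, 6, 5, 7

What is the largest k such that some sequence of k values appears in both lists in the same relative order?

11

One common subsequence of length 11: 6 (L1 #1, L2 #5) → 5 (L1 #2, L2 #6) → 6 (L1 #3, L2 #8) → 7 (L1 #4, L2 #10) → 6 (L1 #5, L2 #11) → 6 (L1 #6, L2 #12) → 6 (L1 #8, L2 #13) → 5 (L1 #10, L2 #14) → 6 (L1 #12, L2 #15) → 5 (L1 #15, L2 #16) → 7 (L1 #16, L2 #17), and the DP table's final entry dp[16][17] is also 11, so no common subsequence is longer.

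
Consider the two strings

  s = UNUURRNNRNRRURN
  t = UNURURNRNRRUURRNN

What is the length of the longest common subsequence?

Pick U [1,1] → N [2,2] → U [3,3] → U [4,5] → R [6,6] → N [8,7] → R [9,8] → N [10,9] → R [11,10] → R [12,11] → U [13,13] → R [14,15] → N [15,17]; all 13 characters appear in both, in order, and the DP table's final entry dp[15][17] is also 13, so no common subsequence is longer.

13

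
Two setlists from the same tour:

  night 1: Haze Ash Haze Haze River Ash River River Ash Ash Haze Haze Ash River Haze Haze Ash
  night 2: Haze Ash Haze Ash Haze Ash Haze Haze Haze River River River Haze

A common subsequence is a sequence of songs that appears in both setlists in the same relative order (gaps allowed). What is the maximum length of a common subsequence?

9

Pick Haze [1,1], then Ash [2,2], then Haze [3,3], then Haze [4,5], then Ash [6,6], then River [7,10], then River [8,11], then River [14,12], then Haze [16,13]; all 9 songs appear in both, in order. The LCS DP gives dp[17][13] = 9, so this is optimal.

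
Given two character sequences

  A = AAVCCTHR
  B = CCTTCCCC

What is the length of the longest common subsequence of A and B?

3

Let dp[i][j] be the LCS length of the first i characters of A and the first j characters of B. dp[i][j] = dp[i-1][j-1]+1 when the i-th and j-th characters match, else max(dp[i-1][j], dp[i][j-1]).
    ·  C  C  T  T  C  C  C  C
 ·  0  0  0  0  0  0  0  0  0
 A  0  0  0  0  0  0  0  0  0
 A  0  0  0  0  0  0  0  0  0
 V  0  0  0  0  0  0  0  0  0
 C  0  1  1  1  1  1  1  1  1
 C  0  1  2  2  2  2  2  2  2
 T  0  1  2  3  3  3  3  3  3
 H  0  1  2  3  3  3  3  3  3
 R  0  1  2  3  3  3  3  3  3
dp[8][8] = 3. One LCS (by backtracking along matches): CCT.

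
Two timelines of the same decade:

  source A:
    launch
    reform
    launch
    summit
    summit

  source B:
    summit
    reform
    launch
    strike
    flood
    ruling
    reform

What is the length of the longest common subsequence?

2

Match launch (source A #1, source B #3), reform (source A #2, source B #7) — 2 events in the same relative order in both. dp[5][7] = 2 confirms this is the maximum.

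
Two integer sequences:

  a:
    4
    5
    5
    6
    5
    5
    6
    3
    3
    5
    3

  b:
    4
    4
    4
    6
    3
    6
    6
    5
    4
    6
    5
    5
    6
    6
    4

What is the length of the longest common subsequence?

One common subsequence of length 6: 4 at a[1]=b[3], then 5 at a[2]=b[8], then 6 at a[4]=b[10], then 5 at a[5]=b[11], then 5 at a[6]=b[12], then 6 at a[7]=b[14]. Since dp[11][15] = 6, nothing longer is possible.

6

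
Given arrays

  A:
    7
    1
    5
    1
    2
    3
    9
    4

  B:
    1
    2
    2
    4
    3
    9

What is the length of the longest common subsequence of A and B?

Let dp[i][j] be the LCS length of the first i values of A and the first j values of B. dp[i][j] = dp[i-1][j-1]+1 when the i-th and j-th values match, else max(dp[i-1][j], dp[i][j-1]).
    ·  1  2  2  4  3  9
 ·  0  0  0  0  0  0  0
 7  0  0  0  0  0  0  0
 1  0  1  1  1  1  1  1
 5  0  1  1  1  1  1  1
 1  0  1  1  1  1  1  1
 2  0  1  2  2  2  2  2
 3  0  1  2  2  2  3  3
 9  0  1  2  2  2  3  4
 4  0  1  2  2  3  3  4
dp[8][6] = 4. One LCS (by backtracking along matches): 1, 2, 3, 9.

4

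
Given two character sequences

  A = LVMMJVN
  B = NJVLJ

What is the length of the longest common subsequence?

Match L [1,4] → J [5,5] — 2 characters in the same relative order in both. Since dp[7][5] = 2, nothing longer is possible.

2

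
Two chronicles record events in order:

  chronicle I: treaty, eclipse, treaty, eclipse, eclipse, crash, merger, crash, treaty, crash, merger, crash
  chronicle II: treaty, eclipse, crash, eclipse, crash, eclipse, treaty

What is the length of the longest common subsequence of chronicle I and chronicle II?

Pick treaty [1,1], eclipse [2,2], eclipse [4,4], eclipse [5,6], treaty [9,7]; all 5 events appear in both, in order. The LCS DP gives dp[12][7] = 5, so this is optimal.

5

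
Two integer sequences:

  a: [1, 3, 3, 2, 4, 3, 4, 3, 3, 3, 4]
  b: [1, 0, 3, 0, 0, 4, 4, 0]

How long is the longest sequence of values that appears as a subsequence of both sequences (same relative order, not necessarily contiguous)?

4

Let dp[i][j] be the LCS length of the first i values of a and the first j values of b. dp[i][j] = dp[i-1][j-1]+1 when the i-th and j-th values match, else max(dp[i-1][j], dp[i][j-1]).
    ·  1  0  3  0  0  4  4  0
 ·  0  0  0  0  0  0  0  0  0
 1  0  1  1  1  1  1  1  1  1
 3  0  1  1  2  2  2  2  2  2
 3  0  1  1  2  2  2  2  2  2
 2  0  1  1  2  2  2  2  2  2
 4  0  1  1  2  2  2  3  3  3
 3  0  1  1  2  2  2  3  3  3
 4  0  1  1  2  2  2  3  4  4
 3  0  1  1  2  2  2  3  4  4
 3  0  1  1  2  2  2  3  4  4
 3  0  1  1  2  2  2  3  4  4
 4  0  1  1  2  2  2  3  4  4
dp[11][8] = 4. One LCS (by backtracking along matches): 1, 3, 4, 4.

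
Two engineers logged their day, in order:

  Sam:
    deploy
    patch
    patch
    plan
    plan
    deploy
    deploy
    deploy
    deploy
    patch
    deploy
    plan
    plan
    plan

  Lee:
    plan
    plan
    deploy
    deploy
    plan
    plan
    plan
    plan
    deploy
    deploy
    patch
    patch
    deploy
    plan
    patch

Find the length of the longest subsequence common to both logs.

Taking plan at Sam[4]=Lee[1]; then plan at Sam[5]=Lee[2]; then deploy at Sam[6]=Lee[3]; then deploy at Sam[7]=Lee[4]; then deploy at Sam[8]=Lee[9]; then deploy at Sam[9]=Lee[10]; then patch at Sam[10]=Lee[12]; then deploy at Sam[11]=Lee[13]; then plan at Sam[12]=Lee[14] gives a common subsequence of length 9. Since dp[14][15] = 9, nothing longer is possible.

9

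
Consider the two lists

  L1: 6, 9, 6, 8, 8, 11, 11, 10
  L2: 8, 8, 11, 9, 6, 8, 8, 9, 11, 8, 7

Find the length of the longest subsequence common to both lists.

5

Match 9 (L1 #2, L2 #4); then 6 (L1 #3, L2 #5); then 8 (L1 #4, L2 #6); then 8 (L1 #5, L2 #7); then 11 (L1 #6, L2 #9) — 5 values in the same relative order in both, and the DP table's final entry dp[8][11] is also 5, so no common subsequence is longer.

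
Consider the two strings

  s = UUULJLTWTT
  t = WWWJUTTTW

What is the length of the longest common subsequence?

4

Pick U at s[3]=t[5], then T at s[7]=t[6], then T at s[9]=t[7], then T at s[10]=t[8]; all 4 characters appear in both, in order. The LCS DP gives dp[10][9] = 4, so this is optimal.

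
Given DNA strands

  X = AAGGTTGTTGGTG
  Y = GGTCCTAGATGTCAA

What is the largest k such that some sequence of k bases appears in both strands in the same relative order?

Pick G (X #3, Y #1), then G (X #4, Y #2), then T (X #5, Y #3), then T (X #6, Y #6), then G (X #7, Y #8), then T (X #9, Y #10), then G (X #11, Y #11), then T (X #12, Y #12); all 8 bases appear in both, in order. dp[13][15] = 8 confirms this is the maximum.

8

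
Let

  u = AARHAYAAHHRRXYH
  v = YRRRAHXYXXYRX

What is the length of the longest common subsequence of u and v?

Match A (u #2, v #5) → H (u #4, v #6) → Y (u #6, v #11) → R (u #12, v #12) → X (u #13, v #13) — 5 characters in the same relative order in both. dp[15][13] = 5 confirms this is the maximum.

5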